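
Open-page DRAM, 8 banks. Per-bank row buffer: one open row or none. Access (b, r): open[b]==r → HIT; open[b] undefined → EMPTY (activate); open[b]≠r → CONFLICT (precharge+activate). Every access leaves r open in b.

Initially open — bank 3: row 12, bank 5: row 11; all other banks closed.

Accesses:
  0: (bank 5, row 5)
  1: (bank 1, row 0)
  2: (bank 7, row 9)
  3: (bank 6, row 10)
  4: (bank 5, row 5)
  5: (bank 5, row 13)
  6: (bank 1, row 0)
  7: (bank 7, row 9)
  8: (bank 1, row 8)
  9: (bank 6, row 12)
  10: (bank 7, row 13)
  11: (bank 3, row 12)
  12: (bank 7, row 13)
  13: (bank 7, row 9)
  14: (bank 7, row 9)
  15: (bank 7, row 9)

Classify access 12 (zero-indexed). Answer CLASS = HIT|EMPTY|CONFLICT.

  [0] b5 r5: had r11 ⇒ C
  [1] b1 r0: no row ⇒ E
  [2] b7 r9: no row ⇒ E
  [3] b6 r10: no row ⇒ E
  [4] b5 r5: had r5 ⇒ H
  [5] b5 r13: had r5 ⇒ C
  [6] b1 r0: had r0 ⇒ H
  [7] b7 r9: had r9 ⇒ H
  [8] b1 r8: had r0 ⇒ C
  [9] b6 r12: had r10 ⇒ C
  [10] b7 r13: had r9 ⇒ C
  [11] b3 r12: had r12 ⇒ H
  [12] b7 r13: had r13 ⇒ H
  [13] b7 r9: had r13 ⇒ C
  [14] b7 r9: had r9 ⇒ H
  [15] b7 r9: had r9 ⇒ H

CLASS = HIT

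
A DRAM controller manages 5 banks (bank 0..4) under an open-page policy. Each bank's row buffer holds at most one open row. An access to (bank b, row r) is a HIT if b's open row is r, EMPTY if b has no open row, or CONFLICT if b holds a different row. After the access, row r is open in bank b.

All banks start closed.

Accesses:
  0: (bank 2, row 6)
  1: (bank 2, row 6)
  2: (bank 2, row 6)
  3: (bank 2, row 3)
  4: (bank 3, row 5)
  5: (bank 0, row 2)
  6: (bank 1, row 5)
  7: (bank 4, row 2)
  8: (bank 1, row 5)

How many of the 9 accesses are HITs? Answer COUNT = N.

0: bank 2 row 6 — prev None → EMPTY
1: bank 2 row 6 — prev 6 → HIT
2: bank 2 row 6 — prev 6 → HIT
3: bank 2 row 3 — prev 6 → CONFLICT
4: bank 3 row 5 — prev None → EMPTY
5: bank 0 row 2 — prev None → EMPTY
6: bank 1 row 5 — prev None → EMPTY
7: bank 4 row 2 — prev None → EMPTY
8: bank 1 row 5 — prev 5 → HIT

COUNT = 3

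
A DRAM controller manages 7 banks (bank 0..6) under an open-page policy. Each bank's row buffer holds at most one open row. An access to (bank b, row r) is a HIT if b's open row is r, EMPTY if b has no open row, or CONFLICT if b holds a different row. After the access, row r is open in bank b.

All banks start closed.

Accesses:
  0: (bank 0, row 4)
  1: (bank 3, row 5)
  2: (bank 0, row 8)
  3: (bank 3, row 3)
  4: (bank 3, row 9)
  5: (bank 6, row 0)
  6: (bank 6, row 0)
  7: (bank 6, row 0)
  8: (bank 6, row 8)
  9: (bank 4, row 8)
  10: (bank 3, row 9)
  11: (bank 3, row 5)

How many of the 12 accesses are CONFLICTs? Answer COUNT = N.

step 0: bank0 None->4 [EMPTY]
step 1: bank3 None->5 [EMPTY]
step 2: bank0 4->8 [CONFLICT]
step 3: bank3 5->3 [CONFLICT]
step 4: bank3 3->9 [CONFLICT]
step 5: bank6 None->0 [EMPTY]
step 6: bank6 0->0 [HIT]
step 7: bank6 0->0 [HIT]
step 8: bank6 0->8 [CONFLICT]
step 9: bank4 None->8 [EMPTY]
step 10: bank3 9->9 [HIT]
step 11: bank3 9->5 [CONFLICT]

COUNT = 5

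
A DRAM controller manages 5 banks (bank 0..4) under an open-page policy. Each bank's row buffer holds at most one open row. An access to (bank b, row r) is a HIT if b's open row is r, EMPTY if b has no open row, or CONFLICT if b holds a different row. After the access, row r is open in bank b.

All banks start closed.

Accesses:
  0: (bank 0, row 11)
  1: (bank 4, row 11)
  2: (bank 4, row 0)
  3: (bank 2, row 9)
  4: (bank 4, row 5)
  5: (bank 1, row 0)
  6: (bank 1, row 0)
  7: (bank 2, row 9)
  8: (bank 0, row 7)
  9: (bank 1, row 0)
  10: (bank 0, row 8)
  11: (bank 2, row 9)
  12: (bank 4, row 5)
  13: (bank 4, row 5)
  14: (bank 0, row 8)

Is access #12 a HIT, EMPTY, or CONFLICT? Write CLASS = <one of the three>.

CLASS = HIT

  [0] b0 r11: no row ⇒ E
  [1] b4 r11: no row ⇒ E
  [2] b4 r0: had r11 ⇒ C
  [3] b2 r9: no row ⇒ E
  [4] b4 r5: had r0 ⇒ C
  [5] b1 r0: no row ⇒ E
  [6] b1 r0: had r0 ⇒ H
  [7] b2 r9: had r9 ⇒ H
  [8] b0 r7: had r11 ⇒ C
  [9] b1 r0: had r0 ⇒ H
  [10] b0 r8: had r7 ⇒ C
  [11] b2 r9: had r9 ⇒ H
  [12] b4 r5: had r5 ⇒ H
  [13] b4 r5: had r5 ⇒ H
  [14] b0 r8: had r8 ⇒ H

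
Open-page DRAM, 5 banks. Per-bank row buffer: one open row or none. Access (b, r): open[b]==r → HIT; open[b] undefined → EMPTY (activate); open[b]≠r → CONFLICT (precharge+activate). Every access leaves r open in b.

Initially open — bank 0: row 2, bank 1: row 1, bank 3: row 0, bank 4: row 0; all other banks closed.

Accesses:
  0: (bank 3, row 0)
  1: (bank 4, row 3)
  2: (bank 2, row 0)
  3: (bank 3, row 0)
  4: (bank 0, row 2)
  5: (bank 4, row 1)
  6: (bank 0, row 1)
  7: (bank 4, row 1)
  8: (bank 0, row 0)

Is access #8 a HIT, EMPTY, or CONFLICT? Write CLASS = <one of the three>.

CLASS = CONFLICT

0: bank 3 row 0 — prev 0 → HIT
1: bank 4 row 3 — prev 0 → CONFLICT
2: bank 2 row 0 — prev None → EMPTY
3: bank 3 row 0 — prev 0 → HIT
4: bank 0 row 2 — prev 2 → HIT
5: bank 4 row 1 — prev 3 → CONFLICT
6: bank 0 row 1 — prev 2 → CONFLICT
7: bank 4 row 1 — prev 1 → HIT
8: bank 0 row 0 — prev 1 → CONFLICT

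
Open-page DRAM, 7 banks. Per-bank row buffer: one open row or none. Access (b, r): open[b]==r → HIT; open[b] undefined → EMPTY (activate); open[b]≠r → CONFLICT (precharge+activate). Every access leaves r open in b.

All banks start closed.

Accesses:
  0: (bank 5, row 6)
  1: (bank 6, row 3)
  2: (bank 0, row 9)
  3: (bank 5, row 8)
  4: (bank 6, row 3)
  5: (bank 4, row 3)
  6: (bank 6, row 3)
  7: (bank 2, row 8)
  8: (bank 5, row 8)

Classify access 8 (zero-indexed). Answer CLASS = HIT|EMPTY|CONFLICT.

CLASS = HIT

#0 (5,6) E
#1 (6,3) E
#2 (0,9) E
#3 (5,8) C  (was 6)
#4 (6,3) H  (was 3)
#5 (4,3) E
#6 (6,3) H  (was 3)
#7 (2,8) E
#8 (5,8) H  (was 8)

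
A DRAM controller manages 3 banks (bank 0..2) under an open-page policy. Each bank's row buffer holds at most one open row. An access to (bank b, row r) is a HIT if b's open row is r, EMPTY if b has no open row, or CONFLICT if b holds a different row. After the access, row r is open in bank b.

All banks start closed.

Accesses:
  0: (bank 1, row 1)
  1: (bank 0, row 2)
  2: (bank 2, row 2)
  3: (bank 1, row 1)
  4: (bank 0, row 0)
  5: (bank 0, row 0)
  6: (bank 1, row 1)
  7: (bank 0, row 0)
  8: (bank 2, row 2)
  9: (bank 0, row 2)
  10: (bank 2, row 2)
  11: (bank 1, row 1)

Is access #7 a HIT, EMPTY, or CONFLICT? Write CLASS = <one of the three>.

CLASS = HIT

0: bank 1 row 1 — prev None → EMPTY
1: bank 0 row 2 — prev None → EMPTY
2: bank 2 row 2 — prev None → EMPTY
3: bank 1 row 1 — prev 1 → HIT
4: bank 0 row 0 — prev 2 → CONFLICT
5: bank 0 row 0 — prev 0 → HIT
6: bank 1 row 1 — prev 1 → HIT
7: bank 0 row 0 — prev 0 → HIT
8: bank 2 row 2 — prev 2 → HIT
9: bank 0 row 2 — prev 0 → CONFLICT
10: bank 2 row 2 — prev 2 → HIT
11: bank 1 row 1 — prev 1 → HIT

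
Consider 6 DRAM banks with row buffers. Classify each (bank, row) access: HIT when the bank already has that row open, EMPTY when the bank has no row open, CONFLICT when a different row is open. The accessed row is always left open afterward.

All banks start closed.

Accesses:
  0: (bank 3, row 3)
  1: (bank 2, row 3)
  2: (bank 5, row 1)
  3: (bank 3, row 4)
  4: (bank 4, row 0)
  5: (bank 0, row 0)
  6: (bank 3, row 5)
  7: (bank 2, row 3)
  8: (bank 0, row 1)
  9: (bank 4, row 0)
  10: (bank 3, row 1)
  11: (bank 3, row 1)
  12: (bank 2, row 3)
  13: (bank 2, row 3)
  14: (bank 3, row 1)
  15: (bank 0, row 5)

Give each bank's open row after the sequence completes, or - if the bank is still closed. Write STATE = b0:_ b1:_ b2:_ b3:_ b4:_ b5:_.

#0 (3,3) E
#1 (2,3) E
#2 (5,1) E
#3 (3,4) C  (was 3)
#4 (4,0) E
#5 (0,0) E
#6 (3,5) C  (was 4)
#7 (2,3) H  (was 3)
#8 (0,1) C  (was 0)
#9 (4,0) H  (was 0)
#10 (3,1) C  (was 5)
#11 (3,1) H  (was 1)
#12 (2,3) H  (was 3)
#13 (2,3) H  (was 3)
#14 (3,1) H  (was 1)
#15 (0,5) C  (was 1)

STATE = b0:5 b1:- b2:3 b3:1 b4:0 b5:1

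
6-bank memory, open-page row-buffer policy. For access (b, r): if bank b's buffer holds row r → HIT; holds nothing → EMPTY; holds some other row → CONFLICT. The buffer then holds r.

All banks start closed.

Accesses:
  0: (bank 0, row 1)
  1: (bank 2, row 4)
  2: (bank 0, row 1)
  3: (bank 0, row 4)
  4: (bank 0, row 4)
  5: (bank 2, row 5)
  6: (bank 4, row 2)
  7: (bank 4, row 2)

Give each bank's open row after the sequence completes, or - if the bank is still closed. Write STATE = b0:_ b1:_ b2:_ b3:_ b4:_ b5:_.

#0 (0,1) E
#1 (2,4) E
#2 (0,1) H  (was 1)
#3 (0,4) C  (was 1)
#4 (0,4) H  (was 4)
#5 (2,5) C  (was 4)
#6 (4,2) E
#7 (4,2) H  (was 2)

STATE = b0:4 b1:- b2:5 b3:- b4:2 b5:-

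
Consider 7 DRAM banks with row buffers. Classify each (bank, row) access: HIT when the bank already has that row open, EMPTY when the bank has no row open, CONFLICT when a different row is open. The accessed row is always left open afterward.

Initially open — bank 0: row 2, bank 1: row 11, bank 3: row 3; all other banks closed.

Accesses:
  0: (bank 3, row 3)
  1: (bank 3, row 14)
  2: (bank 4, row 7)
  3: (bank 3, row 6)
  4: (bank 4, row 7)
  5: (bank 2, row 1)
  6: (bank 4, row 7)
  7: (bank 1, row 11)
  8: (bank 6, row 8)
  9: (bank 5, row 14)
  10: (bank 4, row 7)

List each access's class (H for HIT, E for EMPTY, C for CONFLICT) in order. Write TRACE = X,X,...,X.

TRACE = H,C,E,C,H,E,H,H,E,E,H

  [0] b3 r3: had r3 ⇒ H
  [1] b3 r14: had r3 ⇒ C
  [2] b4 r7: no row ⇒ E
  [3] b3 r6: had r14 ⇒ C
  [4] b4 r7: had r7 ⇒ H
  [5] b2 r1: no row ⇒ E
  [6] b4 r7: had r7 ⇒ H
  [7] b1 r11: had r11 ⇒ H
  [8] b6 r8: no row ⇒ E
  [9] b5 r14: no row ⇒ E
  [10] b4 r7: had r7 ⇒ H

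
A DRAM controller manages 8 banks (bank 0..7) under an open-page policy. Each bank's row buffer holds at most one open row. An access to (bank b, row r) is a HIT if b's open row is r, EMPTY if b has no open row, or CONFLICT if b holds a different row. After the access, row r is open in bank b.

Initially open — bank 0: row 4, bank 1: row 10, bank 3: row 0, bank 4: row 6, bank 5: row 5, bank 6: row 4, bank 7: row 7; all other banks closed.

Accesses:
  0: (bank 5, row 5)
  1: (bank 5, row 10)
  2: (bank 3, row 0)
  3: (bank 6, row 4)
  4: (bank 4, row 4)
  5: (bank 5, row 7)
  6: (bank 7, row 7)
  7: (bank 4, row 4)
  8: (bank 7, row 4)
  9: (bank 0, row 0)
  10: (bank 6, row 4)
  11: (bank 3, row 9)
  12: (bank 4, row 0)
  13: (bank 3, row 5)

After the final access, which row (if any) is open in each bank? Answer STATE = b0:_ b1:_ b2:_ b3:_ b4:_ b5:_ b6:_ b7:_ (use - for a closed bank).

STATE = b0:0 b1:10 b2:- b3:5 b4:0 b5:7 b6:4 b7:4

  [0] b5 r5: had r5 ⇒ H
  [1] b5 r10: had r5 ⇒ C
  [2] b3 r0: had r0 ⇒ H
  [3] b6 r4: had r4 ⇒ H
  [4] b4 r4: had r6 ⇒ C
  [5] b5 r7: had r10 ⇒ C
  [6] b7 r7: had r7 ⇒ H
  [7] b4 r4: had r4 ⇒ H
  [8] b7 r4: had r7 ⇒ C
  [9] b0 r0: had r4 ⇒ C
  [10] b6 r4: had r4 ⇒ H
  [11] b3 r9: had r0 ⇒ C
  [12] b4 r0: had r4 ⇒ C
  [13] b3 r5: had r9 ⇒ C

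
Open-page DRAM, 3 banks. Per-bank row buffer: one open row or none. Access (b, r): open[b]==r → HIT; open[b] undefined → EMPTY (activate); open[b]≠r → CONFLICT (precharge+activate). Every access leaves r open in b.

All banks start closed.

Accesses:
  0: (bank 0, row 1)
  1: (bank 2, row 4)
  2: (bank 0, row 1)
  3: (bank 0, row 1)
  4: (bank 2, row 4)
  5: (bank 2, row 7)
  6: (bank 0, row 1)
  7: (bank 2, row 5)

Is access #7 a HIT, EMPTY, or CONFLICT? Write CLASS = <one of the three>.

CLASS = CONFLICT

  [0] b0 r1: no row ⇒ E
  [1] b2 r4: no row ⇒ E
  [2] b0 r1: had r1 ⇒ H
  [3] b0 r1: had r1 ⇒ H
  [4] b2 r4: had r4 ⇒ H
  [5] b2 r7: had r4 ⇒ C
  [6] b0 r1: had r1 ⇒ H
  [7] b2 r5: had r7 ⇒ C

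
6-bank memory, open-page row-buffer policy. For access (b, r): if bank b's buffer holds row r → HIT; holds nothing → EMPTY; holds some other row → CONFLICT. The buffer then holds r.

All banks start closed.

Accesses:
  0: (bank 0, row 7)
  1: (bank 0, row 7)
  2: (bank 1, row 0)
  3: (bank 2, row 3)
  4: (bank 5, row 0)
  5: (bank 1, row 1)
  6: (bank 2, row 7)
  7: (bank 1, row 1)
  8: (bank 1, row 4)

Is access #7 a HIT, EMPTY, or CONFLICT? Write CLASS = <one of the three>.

CLASS = HIT

  [0] b0 r7: no row ⇒ E
  [1] b0 r7: had r7 ⇒ H
  [2] b1 r0: no row ⇒ E
  [3] b2 r3: no row ⇒ E
  [4] b5 r0: no row ⇒ E
  [5] b1 r1: had r0 ⇒ C
  [6] b2 r7: had r3 ⇒ C
  [7] b1 r1: had r1 ⇒ H
  [8] b1 r4: had r1 ⇒ C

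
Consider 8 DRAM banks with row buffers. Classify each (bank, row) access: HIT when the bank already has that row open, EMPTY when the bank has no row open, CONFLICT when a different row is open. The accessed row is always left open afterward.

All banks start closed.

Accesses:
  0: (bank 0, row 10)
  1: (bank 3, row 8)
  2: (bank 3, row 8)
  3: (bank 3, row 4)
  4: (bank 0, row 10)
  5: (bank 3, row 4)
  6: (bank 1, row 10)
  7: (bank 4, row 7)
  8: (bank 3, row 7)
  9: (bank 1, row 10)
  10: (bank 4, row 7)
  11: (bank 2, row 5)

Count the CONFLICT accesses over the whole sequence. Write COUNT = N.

0: bank 0 row 10 — prev None → EMPTY
1: bank 3 row 8 — prev None → EMPTY
2: bank 3 row 8 — prev 8 → HIT
3: bank 3 row 4 — prev 8 → CONFLICT
4: bank 0 row 10 — prev 10 → HIT
5: bank 3 row 4 — prev 4 → HIT
6: bank 1 row 10 — prev None → EMPTY
7: bank 4 row 7 — prev None → EMPTY
8: bank 3 row 7 — prev 4 → CONFLICT
9: bank 1 row 10 — prev 10 → HIT
10: bank 4 row 7 — prev 7 → HIT
11: bank 2 row 5 — prev None → EMPTY

COUNT = 2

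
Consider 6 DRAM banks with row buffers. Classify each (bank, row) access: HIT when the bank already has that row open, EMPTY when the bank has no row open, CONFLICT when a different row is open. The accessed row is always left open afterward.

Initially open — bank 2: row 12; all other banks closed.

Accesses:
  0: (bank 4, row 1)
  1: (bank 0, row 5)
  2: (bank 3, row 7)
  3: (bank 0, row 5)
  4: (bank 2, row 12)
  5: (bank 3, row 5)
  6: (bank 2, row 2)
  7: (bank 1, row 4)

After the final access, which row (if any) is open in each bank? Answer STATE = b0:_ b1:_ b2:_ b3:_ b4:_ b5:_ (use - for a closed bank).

step 0: bank4 None->1 [EMPTY]
step 1: bank0 None->5 [EMPTY]
step 2: bank3 None->7 [EMPTY]
step 3: bank0 5->5 [HIT]
step 4: bank2 12->12 [HIT]
step 5: bank3 7->5 [CONFLICT]
step 6: bank2 12->2 [CONFLICT]
step 7: bank1 None->4 [EMPTY]

STATE = b0:5 b1:4 b2:2 b3:5 b4:1 b5:-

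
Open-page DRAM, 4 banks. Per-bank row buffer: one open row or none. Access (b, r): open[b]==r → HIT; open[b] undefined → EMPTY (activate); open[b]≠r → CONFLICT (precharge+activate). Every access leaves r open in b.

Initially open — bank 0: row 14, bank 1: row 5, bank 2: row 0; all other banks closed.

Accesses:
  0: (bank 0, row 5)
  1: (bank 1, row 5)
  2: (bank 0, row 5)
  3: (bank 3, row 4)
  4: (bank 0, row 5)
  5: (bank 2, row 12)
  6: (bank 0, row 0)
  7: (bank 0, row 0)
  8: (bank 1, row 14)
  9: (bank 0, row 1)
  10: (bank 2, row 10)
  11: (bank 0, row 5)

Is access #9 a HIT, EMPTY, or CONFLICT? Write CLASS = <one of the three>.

CLASS = CONFLICT

#0 (0,5) C  (was 14)
#1 (1,5) H  (was 5)
#2 (0,5) H  (was 5)
#3 (3,4) E
#4 (0,5) H  (was 5)
#5 (2,12) C  (was 0)
#6 (0,0) C  (was 5)
#7 (0,0) H  (was 0)
#8 (1,14) C  (was 5)
#9 (0,1) C  (was 0)
#10 (2,10) C  (was 12)
#11 (0,5) C  (was 1)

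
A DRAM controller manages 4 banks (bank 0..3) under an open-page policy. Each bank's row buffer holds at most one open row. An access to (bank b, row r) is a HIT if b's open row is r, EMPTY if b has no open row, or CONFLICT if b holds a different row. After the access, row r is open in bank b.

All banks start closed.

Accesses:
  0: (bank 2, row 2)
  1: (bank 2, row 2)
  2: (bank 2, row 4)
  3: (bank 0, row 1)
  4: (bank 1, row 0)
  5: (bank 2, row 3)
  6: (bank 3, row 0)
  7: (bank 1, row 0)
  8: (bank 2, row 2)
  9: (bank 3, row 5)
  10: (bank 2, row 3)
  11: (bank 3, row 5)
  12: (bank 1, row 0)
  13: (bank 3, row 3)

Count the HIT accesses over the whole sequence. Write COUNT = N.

COUNT = 4

#0 (2,2) E
#1 (2,2) H  (was 2)
#2 (2,4) C  (was 2)
#3 (0,1) E
#4 (1,0) E
#5 (2,3) C  (was 4)
#6 (3,0) E
#7 (1,0) H  (was 0)
#8 (2,2) C  (was 3)
#9 (3,5) C  (was 0)
#10 (2,3) C  (was 2)
#11 (3,5) H  (was 5)
#12 (1,0) H  (was 0)
#13 (3,3) C  (was 5)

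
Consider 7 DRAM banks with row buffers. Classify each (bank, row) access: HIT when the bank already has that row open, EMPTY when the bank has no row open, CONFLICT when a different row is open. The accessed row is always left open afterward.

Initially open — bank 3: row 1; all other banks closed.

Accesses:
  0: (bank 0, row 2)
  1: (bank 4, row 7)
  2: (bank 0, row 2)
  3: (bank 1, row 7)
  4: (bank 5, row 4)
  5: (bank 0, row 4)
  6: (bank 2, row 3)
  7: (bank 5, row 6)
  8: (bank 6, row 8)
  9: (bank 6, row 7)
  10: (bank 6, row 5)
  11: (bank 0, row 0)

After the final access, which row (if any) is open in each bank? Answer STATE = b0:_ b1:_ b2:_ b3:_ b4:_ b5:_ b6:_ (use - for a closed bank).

#0 (0,2) E
#1 (4,7) E
#2 (0,2) H  (was 2)
#3 (1,7) E
#4 (5,4) E
#5 (0,4) C  (was 2)
#6 (2,3) E
#7 (5,6) C  (was 4)
#8 (6,8) E
#9 (6,7) C  (was 8)
#10 (6,5) C  (was 7)
#11 (0,0) C  (was 4)

STATE = b0:0 b1:7 b2:3 b3:1 b4:7 b5:6 b6:5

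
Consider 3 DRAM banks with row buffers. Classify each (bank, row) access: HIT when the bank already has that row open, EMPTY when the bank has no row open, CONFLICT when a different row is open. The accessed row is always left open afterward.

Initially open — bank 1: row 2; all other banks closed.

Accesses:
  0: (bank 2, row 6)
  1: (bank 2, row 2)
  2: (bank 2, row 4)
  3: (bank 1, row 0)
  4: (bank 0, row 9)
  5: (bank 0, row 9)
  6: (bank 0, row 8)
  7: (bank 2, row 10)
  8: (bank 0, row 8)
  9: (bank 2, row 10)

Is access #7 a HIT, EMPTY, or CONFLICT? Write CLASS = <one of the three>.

0: bank 2 row 6 — prev None → EMPTY
1: bank 2 row 2 — prev 6 → CONFLICT
2: bank 2 row 4 — prev 2 → CONFLICT
3: bank 1 row 0 — prev 2 → CONFLICT
4: bank 0 row 9 — prev None → EMPTY
5: bank 0 row 9 — prev 9 → HIT
6: bank 0 row 8 — prev 9 → CONFLICT
7: bank 2 row 10 — prev 4 → CONFLICT
8: bank 0 row 8 — prev 8 → HIT
9: bank 2 row 10 — prev 10 → HIT

CLASS = CONFLICT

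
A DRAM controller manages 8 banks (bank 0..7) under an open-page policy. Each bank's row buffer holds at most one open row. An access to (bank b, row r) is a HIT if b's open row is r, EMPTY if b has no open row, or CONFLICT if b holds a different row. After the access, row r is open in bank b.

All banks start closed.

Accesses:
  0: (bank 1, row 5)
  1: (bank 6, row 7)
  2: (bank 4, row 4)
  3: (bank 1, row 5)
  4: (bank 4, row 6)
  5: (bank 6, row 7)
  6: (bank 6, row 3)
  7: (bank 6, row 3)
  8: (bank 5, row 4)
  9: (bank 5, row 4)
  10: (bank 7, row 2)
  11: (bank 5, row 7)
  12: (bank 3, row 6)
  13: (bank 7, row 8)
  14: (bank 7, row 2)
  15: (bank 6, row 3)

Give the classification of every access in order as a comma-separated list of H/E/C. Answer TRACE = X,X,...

#0 (1,5) E
#1 (6,7) E
#2 (4,4) E
#3 (1,5) H  (was 5)
#4 (4,6) C  (was 4)
#5 (6,7) H  (was 7)
#6 (6,3) C  (was 7)
#7 (6,3) H  (was 3)
#8 (5,4) E
#9 (5,4) H  (was 4)
#10 (7,2) E
#11 (5,7) C  (was 4)
#12 (3,6) E
#13 (7,8) C  (was 2)
#14 (7,2) C  (was 8)
#15 (6,3) H  (was 3)

TRACE = E,E,E,H,C,H,C,H,E,H,E,C,E,C,C,H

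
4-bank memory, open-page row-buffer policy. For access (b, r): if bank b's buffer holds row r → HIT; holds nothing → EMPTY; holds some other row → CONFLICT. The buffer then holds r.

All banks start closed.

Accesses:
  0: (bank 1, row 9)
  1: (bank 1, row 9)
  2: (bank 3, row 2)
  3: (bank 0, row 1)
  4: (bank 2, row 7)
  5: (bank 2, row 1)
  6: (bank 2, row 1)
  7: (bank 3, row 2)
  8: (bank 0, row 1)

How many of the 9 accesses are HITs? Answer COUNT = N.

0: bank 1 row 9 — prev None → EMPTY
1: bank 1 row 9 — prev 9 → HIT
2: bank 3 row 2 — prev None → EMPTY
3: bank 0 row 1 — prev None → EMPTY
4: bank 2 row 7 — prev None → EMPTY
5: bank 2 row 1 — prev 7 → CONFLICT
6: bank 2 row 1 — prev 1 → HIT
7: bank 3 row 2 — prev 2 → HIT
8: bank 0 row 1 — prev 1 → HIT

COUNT = 4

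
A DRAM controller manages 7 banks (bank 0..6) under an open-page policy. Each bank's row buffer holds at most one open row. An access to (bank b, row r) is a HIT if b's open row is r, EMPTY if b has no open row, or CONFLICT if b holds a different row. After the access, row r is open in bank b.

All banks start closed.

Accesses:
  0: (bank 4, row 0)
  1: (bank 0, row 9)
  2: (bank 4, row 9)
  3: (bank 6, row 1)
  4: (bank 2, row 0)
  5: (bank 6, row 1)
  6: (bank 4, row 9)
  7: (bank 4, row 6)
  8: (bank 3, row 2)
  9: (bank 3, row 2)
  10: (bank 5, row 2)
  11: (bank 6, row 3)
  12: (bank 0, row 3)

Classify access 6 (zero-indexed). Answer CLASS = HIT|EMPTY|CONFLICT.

step 0: bank4 None->0 [EMPTY]
step 1: bank0 None->9 [EMPTY]
step 2: bank4 0->9 [CONFLICT]
step 3: bank6 None->1 [EMPTY]
step 4: bank2 None->0 [EMPTY]
step 5: bank6 1->1 [HIT]
step 6: bank4 9->9 [HIT]
step 7: bank4 9->6 [CONFLICT]
step 8: bank3 None->2 [EMPTY]
step 9: bank3 2->2 [HIT]
step 10: bank5 None->2 [EMPTY]
step 11: bank6 1->3 [CONFLICT]
step 12: bank0 9->3 [CONFLICT]

CLASS = HIT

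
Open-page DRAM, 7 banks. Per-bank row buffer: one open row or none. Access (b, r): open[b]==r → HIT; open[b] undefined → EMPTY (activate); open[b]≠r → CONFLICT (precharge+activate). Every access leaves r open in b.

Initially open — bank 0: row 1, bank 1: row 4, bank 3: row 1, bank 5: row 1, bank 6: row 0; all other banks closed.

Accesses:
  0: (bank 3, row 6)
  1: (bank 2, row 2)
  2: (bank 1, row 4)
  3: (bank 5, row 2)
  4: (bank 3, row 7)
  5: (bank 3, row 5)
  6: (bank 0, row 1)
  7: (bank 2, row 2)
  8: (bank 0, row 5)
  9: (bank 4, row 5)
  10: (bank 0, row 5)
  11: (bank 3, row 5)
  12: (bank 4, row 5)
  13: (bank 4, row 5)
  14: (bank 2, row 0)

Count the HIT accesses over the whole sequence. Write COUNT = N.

#0 (3,6) C  (was 1)
#1 (2,2) E
#2 (1,4) H  (was 4)
#3 (5,2) C  (was 1)
#4 (3,7) C  (was 6)
#5 (3,5) C  (was 7)
#6 (0,1) H  (was 1)
#7 (2,2) H  (was 2)
#8 (0,5) C  (was 1)
#9 (4,5) E
#10 (0,5) H  (was 5)
#11 (3,5) H  (was 5)
#12 (4,5) H  (was 5)
#13 (4,5) H  (was 5)
#14 (2,0) C  (was 2)

COUNT = 7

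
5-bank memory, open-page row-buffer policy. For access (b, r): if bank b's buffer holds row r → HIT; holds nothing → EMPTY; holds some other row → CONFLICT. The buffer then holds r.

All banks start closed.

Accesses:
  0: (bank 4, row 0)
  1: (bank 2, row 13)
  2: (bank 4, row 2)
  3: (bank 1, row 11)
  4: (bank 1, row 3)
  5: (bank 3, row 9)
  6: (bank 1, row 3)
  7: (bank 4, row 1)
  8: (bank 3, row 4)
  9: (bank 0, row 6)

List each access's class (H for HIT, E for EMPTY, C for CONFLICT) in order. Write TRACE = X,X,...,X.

TRACE = E,E,C,E,C,E,H,C,C,E

0: bank 4 row 0 — prev None → EMPTY
1: bank 2 row 13 — prev None → EMPTY
2: bank 4 row 2 — prev 0 → CONFLICT
3: bank 1 row 11 — prev None → EMPTY
4: bank 1 row 3 — prev 11 → CONFLICT
5: bank 3 row 9 — prev None → EMPTY
6: bank 1 row 3 — prev 3 → HIT
7: bank 4 row 1 — prev 2 → CONFLICT
8: bank 3 row 4 — prev 9 → CONFLICT
9: bank 0 row 6 — prev None → EMPTY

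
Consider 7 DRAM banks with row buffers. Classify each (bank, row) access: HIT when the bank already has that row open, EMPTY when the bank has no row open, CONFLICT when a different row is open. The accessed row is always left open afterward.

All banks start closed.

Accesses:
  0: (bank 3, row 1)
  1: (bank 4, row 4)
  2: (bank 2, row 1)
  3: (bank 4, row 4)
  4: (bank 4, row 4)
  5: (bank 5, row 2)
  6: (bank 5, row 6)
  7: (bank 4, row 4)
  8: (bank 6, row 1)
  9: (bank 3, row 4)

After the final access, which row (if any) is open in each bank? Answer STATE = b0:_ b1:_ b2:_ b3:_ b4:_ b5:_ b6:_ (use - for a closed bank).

#0 (3,1) E
#1 (4,4) E
#2 (2,1) E
#3 (4,4) H  (was 4)
#4 (4,4) H  (was 4)
#5 (5,2) E
#6 (5,6) C  (was 2)
#7 (4,4) H  (was 4)
#8 (6,1) E
#9 (3,4) C  (was 1)

STATE = b0:- b1:- b2:1 b3:4 b4:4 b5:6 b6:1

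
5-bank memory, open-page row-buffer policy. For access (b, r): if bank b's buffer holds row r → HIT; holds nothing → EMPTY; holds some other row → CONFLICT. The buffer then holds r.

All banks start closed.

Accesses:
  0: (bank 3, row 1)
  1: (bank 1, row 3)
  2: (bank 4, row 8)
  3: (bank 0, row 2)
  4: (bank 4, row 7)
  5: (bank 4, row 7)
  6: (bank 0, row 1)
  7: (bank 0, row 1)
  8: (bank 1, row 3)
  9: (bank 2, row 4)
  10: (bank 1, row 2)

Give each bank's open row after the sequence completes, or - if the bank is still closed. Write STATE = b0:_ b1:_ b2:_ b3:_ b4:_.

0: bank 3 row 1 — prev None → EMPTY
1: bank 1 row 3 — prev None → EMPTY
2: bank 4 row 8 — prev None → EMPTY
3: bank 0 row 2 — prev None → EMPTY
4: bank 4 row 7 — prev 8 → CONFLICT
5: bank 4 row 7 — prev 7 → HIT
6: bank 0 row 1 — prev 2 → CONFLICT
7: bank 0 row 1 — prev 1 → HIT
8: bank 1 row 3 — prev 3 → HIT
9: bank 2 row 4 — prev None → EMPTY
10: bank 1 row 2 — prev 3 → CONFLICT

STATE = b0:1 b1:2 b2:4 b3:1 b4:7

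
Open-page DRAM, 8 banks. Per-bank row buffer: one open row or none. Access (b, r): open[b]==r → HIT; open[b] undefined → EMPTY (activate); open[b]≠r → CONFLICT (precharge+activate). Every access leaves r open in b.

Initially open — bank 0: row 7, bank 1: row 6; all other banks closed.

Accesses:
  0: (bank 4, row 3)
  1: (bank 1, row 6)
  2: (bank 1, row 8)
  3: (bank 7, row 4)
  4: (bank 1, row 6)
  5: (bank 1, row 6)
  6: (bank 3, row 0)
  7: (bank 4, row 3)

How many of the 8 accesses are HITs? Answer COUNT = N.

  [0] b4 r3: no row ⇒ E
  [1] b1 r6: had r6 ⇒ H
  [2] b1 r8: had r6 ⇒ C
  [3] b7 r4: no row ⇒ E
  [4] b1 r6: had r8 ⇒ C
  [5] b1 r6: had r6 ⇒ H
  [6] b3 r0: no row ⇒ E
  [7] b4 r3: had r3 ⇒ H

COUNT = 3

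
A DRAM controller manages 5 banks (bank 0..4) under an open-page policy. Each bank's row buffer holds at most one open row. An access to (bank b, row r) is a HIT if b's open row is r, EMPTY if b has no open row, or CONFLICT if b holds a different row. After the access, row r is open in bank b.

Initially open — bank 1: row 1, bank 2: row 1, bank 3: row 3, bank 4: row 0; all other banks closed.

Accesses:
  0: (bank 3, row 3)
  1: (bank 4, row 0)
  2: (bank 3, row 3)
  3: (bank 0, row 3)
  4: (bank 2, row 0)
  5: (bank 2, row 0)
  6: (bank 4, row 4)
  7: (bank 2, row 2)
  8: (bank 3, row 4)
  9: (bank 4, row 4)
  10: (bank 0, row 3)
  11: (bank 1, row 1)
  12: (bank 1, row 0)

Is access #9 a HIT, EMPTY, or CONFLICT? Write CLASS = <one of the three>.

#0 (3,3) H  (was 3)
#1 (4,0) H  (was 0)
#2 (3,3) H  (was 3)
#3 (0,3) E
#4 (2,0) C  (was 1)
#5 (2,0) H  (was 0)
#6 (4,4) C  (was 0)
#7 (2,2) C  (was 0)
#8 (3,4) C  (was 3)
#9 (4,4) H  (was 4)
#10 (0,3) H  (was 3)
#11 (1,1) H  (was 1)
#12 (1,0) C  (was 1)

CLASS = HIT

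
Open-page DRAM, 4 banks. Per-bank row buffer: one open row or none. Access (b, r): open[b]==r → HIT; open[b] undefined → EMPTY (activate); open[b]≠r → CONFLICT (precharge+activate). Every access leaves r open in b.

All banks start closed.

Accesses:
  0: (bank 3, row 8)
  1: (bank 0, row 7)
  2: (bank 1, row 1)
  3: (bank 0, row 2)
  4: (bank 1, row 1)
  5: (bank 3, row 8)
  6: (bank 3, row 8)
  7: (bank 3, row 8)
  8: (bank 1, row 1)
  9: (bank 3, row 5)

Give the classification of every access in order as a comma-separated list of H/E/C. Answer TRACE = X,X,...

TRACE = E,E,E,C,H,H,H,H,H,C

#0 (3,8) E
#1 (0,7) E
#2 (1,1) E
#3 (0,2) C  (was 7)
#4 (1,1) H  (was 1)
#5 (3,8) H  (was 8)
#6 (3,8) H  (was 8)
#7 (3,8) H  (was 8)
#8 (1,1) H  (was 1)
#9 (3,5) C  (was 8)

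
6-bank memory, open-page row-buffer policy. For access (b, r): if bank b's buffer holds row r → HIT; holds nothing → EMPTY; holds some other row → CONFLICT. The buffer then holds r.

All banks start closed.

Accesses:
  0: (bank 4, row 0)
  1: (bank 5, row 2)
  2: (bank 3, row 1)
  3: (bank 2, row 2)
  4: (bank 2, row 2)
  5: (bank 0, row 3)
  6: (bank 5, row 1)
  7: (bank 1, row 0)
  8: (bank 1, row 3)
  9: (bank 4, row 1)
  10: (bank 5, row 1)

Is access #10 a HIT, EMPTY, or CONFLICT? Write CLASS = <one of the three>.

#0 (4,0) E
#1 (5,2) E
#2 (3,1) E
#3 (2,2) E
#4 (2,2) H  (was 2)
#5 (0,3) E
#6 (5,1) C  (was 2)
#7 (1,0) E
#8 (1,3) C  (was 0)
#9 (4,1) C  (was 0)
#10 (5,1) H  (was 1)

CLASS = HIT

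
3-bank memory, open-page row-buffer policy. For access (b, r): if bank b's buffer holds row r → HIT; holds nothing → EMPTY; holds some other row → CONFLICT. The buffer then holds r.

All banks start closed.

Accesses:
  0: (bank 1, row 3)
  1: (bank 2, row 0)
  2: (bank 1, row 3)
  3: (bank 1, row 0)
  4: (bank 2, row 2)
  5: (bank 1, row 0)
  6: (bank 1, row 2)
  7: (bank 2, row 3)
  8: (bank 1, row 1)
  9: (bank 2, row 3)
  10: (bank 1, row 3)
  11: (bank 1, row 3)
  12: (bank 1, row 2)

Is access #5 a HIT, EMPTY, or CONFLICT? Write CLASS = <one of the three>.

#0 (1,3) E
#1 (2,0) E
#2 (1,3) H  (was 3)
#3 (1,0) C  (was 3)
#4 (2,2) C  (was 0)
#5 (1,0) H  (was 0)
#6 (1,2) C  (was 0)
#7 (2,3) C  (was 2)
#8 (1,1) C  (was 2)
#9 (2,3) H  (was 3)
#10 (1,3) C  (was 1)
#11 (1,3) H  (was 3)
#12 (1,2) C  (was 3)

CLASS = HIT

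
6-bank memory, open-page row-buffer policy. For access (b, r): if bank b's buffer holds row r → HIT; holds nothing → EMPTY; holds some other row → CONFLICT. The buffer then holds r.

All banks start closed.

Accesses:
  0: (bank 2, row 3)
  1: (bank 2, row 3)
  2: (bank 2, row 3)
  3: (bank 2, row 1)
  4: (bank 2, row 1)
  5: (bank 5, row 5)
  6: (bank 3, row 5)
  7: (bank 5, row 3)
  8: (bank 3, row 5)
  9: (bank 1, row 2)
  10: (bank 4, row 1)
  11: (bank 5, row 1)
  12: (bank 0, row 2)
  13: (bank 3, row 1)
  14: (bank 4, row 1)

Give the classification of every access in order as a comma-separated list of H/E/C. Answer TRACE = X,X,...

0: bank 2 row 3 — prev None → EMPTY
1: bank 2 row 3 — prev 3 → HIT
2: bank 2 row 3 — prev 3 → HIT
3: bank 2 row 1 — prev 3 → CONFLICT
4: bank 2 row 1 — prev 1 → HIT
5: bank 5 row 5 — prev None → EMPTY
6: bank 3 row 5 — prev None → EMPTY
7: bank 5 row 3 — prev 5 → CONFLICT
8: bank 3 row 5 — prev 5 → HIT
9: bank 1 row 2 — prev None → EMPTY
10: bank 4 row 1 — prev None → EMPTY
11: bank 5 row 1 — prev 3 → CONFLICT
12: bank 0 row 2 — prev None → EMPTY
13: bank 3 row 1 — prev 5 → CONFLICT
14: bank 4 row 1 — prev 1 → HIT

TRACE = E,H,H,C,H,E,E,C,H,E,E,C,E,C,H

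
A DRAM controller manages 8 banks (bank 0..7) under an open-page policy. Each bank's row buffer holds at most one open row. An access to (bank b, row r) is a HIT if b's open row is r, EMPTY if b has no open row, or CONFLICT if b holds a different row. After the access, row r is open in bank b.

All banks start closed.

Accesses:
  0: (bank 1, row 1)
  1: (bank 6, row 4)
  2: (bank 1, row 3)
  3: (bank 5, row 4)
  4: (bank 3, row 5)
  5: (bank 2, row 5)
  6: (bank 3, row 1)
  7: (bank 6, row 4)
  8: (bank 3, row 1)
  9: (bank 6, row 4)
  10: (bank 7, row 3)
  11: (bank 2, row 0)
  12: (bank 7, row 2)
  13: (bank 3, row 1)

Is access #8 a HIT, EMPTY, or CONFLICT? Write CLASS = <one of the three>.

CLASS = HIT

#0 (1,1) E
#1 (6,4) E
#2 (1,3) C  (was 1)
#3 (5,4) E
#4 (3,5) E
#5 (2,5) E
#6 (3,1) C  (was 5)
#7 (6,4) H  (was 4)
#8 (3,1) H  (was 1)
#9 (6,4) H  (was 4)
#10 (7,3) E
#11 (2,0) C  (was 5)
#12 (7,2) C  (was 3)
#13 (3,1) H  (was 1)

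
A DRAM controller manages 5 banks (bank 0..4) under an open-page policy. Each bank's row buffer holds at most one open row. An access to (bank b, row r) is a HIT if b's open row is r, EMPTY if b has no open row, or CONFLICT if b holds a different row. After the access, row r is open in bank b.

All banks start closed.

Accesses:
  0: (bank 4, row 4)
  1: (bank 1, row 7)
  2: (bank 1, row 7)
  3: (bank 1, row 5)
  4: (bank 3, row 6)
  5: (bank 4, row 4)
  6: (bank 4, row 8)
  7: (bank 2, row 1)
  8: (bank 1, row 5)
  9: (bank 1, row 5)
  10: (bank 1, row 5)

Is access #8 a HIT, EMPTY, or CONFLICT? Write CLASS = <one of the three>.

CLASS = HIT

step 0: bank4 None->4 [EMPTY]
step 1: bank1 None->7 [EMPTY]
step 2: bank1 7->7 [HIT]
step 3: bank1 7->5 [CONFLICT]
step 4: bank3 None->6 [EMPTY]
step 5: bank4 4->4 [HIT]
step 6: bank4 4->8 [CONFLICT]
step 7: bank2 None->1 [EMPTY]
step 8: bank1 5->5 [HIT]
step 9: bank1 5->5 [HIT]
step 10: bank1 5->5 [HIT]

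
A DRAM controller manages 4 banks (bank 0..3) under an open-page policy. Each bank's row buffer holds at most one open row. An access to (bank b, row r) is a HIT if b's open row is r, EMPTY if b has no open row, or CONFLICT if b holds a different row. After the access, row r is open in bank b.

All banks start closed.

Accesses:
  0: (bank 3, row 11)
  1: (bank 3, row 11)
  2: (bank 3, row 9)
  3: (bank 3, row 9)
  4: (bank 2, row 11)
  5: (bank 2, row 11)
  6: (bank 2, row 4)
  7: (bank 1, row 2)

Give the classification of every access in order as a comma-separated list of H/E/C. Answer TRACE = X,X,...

TRACE = E,H,C,H,E,H,C,E

0: bank 3 row 11 — prev None → EMPTY
1: bank 3 row 11 — prev 11 → HIT
2: bank 3 row 9 — prev 11 → CONFLICT
3: bank 3 row 9 — prev 9 → HIT
4: bank 2 row 11 — prev None → EMPTY
5: bank 2 row 11 — prev 11 → HIT
6: bank 2 row 4 — prev 11 → CONFLICT
7: bank 1 row 2 — prev None → EMPTY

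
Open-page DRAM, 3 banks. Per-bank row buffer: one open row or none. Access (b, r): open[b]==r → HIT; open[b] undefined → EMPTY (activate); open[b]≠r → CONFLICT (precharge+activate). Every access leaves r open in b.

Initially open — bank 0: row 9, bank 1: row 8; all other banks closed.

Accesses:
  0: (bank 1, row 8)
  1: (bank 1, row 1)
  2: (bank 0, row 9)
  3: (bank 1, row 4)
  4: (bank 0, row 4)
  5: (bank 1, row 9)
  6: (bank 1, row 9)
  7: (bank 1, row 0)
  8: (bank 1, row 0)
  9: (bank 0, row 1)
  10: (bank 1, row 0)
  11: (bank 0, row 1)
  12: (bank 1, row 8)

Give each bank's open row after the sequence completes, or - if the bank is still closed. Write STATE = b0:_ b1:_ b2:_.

0: bank 1 row 8 — prev 8 → HIT
1: bank 1 row 1 — prev 8 → CONFLICT
2: bank 0 row 9 — prev 9 → HIT
3: bank 1 row 4 — prev 1 → CONFLICT
4: bank 0 row 4 — prev 9 → CONFLICT
5: bank 1 row 9 — prev 4 → CONFLICT
6: bank 1 row 9 — prev 9 → HIT
7: bank 1 row 0 — prev 9 → CONFLICT
8: bank 1 row 0 — prev 0 → HIT
9: bank 0 row 1 — prev 4 → CONFLICT
10: bank 1 row 0 — prev 0 → HIT
11: bank 0 row 1 — prev 1 → HIT
12: bank 1 row 8 — prev 0 → CONFLICT

STATE = b0:1 b1:8 b2:-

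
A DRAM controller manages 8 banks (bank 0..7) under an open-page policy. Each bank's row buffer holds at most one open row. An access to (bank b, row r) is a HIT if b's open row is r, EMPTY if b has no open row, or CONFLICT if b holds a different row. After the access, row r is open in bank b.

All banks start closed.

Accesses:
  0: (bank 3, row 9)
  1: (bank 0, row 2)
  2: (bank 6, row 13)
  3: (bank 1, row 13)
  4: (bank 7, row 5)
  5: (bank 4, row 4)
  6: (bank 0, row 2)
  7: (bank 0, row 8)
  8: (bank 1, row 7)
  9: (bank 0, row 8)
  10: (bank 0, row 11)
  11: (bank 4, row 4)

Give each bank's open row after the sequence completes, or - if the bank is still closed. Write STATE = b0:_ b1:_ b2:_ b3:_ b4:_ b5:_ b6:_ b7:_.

STATE = b0:11 b1:7 b2:- b3:9 b4:4 b5:- b6:13 b7:5

  [0] b3 r9: no row ⇒ E
  [1] b0 r2: no row ⇒ E
  [2] b6 r13: no row ⇒ E
  [3] b1 r13: no row ⇒ E
  [4] b7 r5: no row ⇒ E
  [5] b4 r4: no row ⇒ E
  [6] b0 r2: had r2 ⇒ H
  [7] b0 r8: had r2 ⇒ C
  [8] b1 r7: had r13 ⇒ C
  [9] b0 r8: had r8 ⇒ H
  [10] b0 r11: had r8 ⇒ C
  [11] b4 r4: had r4 ⇒ H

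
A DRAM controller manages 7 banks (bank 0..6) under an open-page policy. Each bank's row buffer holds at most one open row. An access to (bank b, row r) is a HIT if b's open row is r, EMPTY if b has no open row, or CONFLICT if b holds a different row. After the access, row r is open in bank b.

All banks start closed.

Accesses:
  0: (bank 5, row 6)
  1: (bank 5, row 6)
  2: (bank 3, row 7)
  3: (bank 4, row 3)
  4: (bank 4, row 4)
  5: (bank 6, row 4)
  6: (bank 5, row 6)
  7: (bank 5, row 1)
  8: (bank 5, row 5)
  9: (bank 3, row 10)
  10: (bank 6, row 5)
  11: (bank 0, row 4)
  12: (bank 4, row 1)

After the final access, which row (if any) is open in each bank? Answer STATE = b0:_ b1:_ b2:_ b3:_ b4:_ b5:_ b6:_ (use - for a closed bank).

0: bank 5 row 6 — prev None → EMPTY
1: bank 5 row 6 — prev 6 → HIT
2: bank 3 row 7 — prev None → EMPTY
3: bank 4 row 3 — prev None → EMPTY
4: bank 4 row 4 — prev 3 → CONFLICT
5: bank 6 row 4 — prev None → EMPTY
6: bank 5 row 6 — prev 6 → HIT
7: bank 5 row 1 — prev 6 → CONFLICT
8: bank 5 row 5 — prev 1 → CONFLICT
9: bank 3 row 10 — prev 7 → CONFLICT
10: bank 6 row 5 — prev 4 → CONFLICT
11: bank 0 row 4 — prev None → EMPTY
12: bank 4 row 1 — prev 4 → CONFLICT

STATE = b0:4 b1:- b2:- b3:10 b4:1 b5:5 b6:5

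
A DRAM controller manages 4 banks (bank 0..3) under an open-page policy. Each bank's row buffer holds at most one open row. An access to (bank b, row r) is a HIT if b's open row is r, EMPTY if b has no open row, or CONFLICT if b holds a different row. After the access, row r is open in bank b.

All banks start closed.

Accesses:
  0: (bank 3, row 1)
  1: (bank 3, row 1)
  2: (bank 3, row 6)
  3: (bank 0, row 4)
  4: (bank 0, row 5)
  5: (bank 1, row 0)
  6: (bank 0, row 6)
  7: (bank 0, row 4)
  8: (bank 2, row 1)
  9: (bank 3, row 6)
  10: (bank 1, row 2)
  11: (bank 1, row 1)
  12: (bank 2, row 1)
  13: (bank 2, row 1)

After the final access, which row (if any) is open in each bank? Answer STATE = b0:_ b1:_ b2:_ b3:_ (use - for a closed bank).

step 0: bank3 None->1 [EMPTY]
step 1: bank3 1->1 [HIT]
step 2: bank3 1->6 [CONFLICT]
step 3: bank0 None->4 [EMPTY]
step 4: bank0 4->5 [CONFLICT]
step 5: bank1 None->0 [EMPTY]
step 6: bank0 5->6 [CONFLICT]
step 7: bank0 6->4 [CONFLICT]
step 8: bank2 None->1 [EMPTY]
step 9: bank3 6->6 [HIT]
step 10: bank1 0->2 [CONFLICT]
step 11: bank1 2->1 [CONFLICT]
step 12: bank2 1->1 [HIT]
step 13: bank2 1->1 [HIT]

STATE = b0:4 b1:1 b2:1 b3:6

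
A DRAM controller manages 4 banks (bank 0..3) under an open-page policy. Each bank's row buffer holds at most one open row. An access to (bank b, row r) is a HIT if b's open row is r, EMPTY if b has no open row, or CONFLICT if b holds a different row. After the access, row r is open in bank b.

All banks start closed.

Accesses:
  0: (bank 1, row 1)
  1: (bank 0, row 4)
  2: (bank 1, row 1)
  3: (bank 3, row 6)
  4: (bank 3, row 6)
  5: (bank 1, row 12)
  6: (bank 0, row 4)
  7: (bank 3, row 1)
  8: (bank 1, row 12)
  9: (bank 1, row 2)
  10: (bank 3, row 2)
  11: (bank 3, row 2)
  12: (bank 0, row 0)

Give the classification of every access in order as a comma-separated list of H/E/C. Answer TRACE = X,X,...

#0 (1,1) E
#1 (0,4) E
#2 (1,1) H  (was 1)
#3 (3,6) E
#4 (3,6) H  (was 6)
#5 (1,12) C  (was 1)
#6 (0,4) H  (was 4)
#7 (3,1) C  (was 6)
#8 (1,12) H  (was 12)
#9 (1,2) C  (was 12)
#10 (3,2) C  (was 1)
#11 (3,2) H  (was 2)
#12 (0,0) C  (was 4)

TRACE = E,E,H,E,H,C,H,C,H,C,C,H,C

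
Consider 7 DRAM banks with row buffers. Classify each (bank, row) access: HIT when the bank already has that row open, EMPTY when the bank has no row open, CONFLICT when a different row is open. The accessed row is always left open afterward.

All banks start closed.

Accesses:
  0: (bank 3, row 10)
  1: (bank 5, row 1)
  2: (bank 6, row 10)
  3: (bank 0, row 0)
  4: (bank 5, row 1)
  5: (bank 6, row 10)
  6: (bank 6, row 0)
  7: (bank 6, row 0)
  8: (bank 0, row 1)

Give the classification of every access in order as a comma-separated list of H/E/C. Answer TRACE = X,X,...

#0 (3,10) E
#1 (5,1) E
#2 (6,10) E
#3 (0,0) E
#4 (5,1) H  (was 1)
#5 (6,10) H  (was 10)
#6 (6,0) C  (was 10)
#7 (6,0) H  (was 0)
#8 (0,1) C  (was 0)

TRACE = E,E,E,E,H,H,C,H,C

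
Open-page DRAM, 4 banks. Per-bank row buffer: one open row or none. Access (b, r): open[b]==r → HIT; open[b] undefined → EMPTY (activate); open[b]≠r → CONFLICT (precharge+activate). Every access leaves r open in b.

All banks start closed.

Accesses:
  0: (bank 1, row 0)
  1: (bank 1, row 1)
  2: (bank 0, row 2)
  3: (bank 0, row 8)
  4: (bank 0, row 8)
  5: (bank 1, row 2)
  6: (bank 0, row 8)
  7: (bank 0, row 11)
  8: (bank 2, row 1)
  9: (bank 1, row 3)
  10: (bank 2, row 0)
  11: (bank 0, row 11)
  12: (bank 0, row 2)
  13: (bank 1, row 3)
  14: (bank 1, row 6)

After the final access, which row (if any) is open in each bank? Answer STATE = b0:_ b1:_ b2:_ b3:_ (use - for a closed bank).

STATE = b0:2 b1:6 b2:0 b3:-

step 0: bank1 None->0 [EMPTY]
step 1: bank1 0->1 [CONFLICT]
step 2: bank0 None->2 [EMPTY]
step 3: bank0 2->8 [CONFLICT]
step 4: bank0 8->8 [HIT]
step 5: bank1 1->2 [CONFLICT]
step 6: bank0 8->8 [HIT]
step 7: bank0 8->11 [CONFLICT]
step 8: bank2 None->1 [EMPTY]
step 9: bank1 2->3 [CONFLICT]
step 10: bank2 1->0 [CONFLICT]
step 11: bank0 11->11 [HIT]
step 12: bank0 11->2 [CONFLICT]
step 13: bank1 3->3 [HIT]
step 14: bank1 3->6 [CONFLICT]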